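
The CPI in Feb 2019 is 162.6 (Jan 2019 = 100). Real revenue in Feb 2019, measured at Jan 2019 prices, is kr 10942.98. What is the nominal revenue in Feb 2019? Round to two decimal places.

17793.29

Nominal = Real × (Index/100) = 10942.98 × (162.6/100)
        = 10942.98 × 1.626 = 17793.2855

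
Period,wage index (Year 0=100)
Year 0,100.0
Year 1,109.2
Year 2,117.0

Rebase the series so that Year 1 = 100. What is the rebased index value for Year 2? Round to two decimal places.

107.14

Rebased(Year 2) = 117.0 / 109.2 × 100 = 107.1429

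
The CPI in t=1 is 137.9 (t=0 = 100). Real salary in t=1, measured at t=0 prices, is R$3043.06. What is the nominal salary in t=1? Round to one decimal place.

4196.4

Nominal = Real × (Index/100) = 3043.06 × (137.9/100)
        = 3043.06 × 1.379 = 4196.3797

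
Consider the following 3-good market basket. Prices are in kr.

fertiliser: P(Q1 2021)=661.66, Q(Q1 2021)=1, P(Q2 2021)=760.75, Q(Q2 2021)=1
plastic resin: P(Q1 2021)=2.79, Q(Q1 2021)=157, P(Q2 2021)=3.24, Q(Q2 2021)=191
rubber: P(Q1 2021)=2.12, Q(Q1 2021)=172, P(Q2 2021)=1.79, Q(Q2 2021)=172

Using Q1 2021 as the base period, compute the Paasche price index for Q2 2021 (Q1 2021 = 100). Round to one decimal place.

108.2

Paasche price index uses current-period quantities as weights.
ΣP(Q2 2021)·Q(Q2 2021) = 760.75×1 + 3.24×191 + 1.79×172 = 760.75 + 618.84 + 307.88 = 1687.47
ΣP(Q1 2021)·Q(Q2 2021) = 661.66×1 + 2.79×191 + 2.12×172 = 661.66 + 532.89 + 364.64 = 1559.19
Index = 1687.47 / 1559.19 × 100 = 108.2273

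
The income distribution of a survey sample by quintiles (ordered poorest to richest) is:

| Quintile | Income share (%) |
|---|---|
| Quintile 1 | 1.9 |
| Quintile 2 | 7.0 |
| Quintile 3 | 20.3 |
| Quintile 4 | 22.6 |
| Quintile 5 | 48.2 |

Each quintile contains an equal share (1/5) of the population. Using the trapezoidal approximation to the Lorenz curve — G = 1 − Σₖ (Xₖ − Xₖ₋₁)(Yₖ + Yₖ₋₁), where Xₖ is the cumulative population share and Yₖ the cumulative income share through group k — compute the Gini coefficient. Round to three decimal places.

Cumulative income shares Yₖ: 0.0190, 0.0890, 0.2920, 0.5180, 1.0000
Σ (Xₖ−Xₖ₋₁)(Yₖ+Yₖ₋₁) = (1/5)(0.0190+0.0000) + (1/5)(0.0890+0.0190) + (1/5)(0.2920+0.0890) + (1/5)(0.5180+0.2920) + (1/5)(1.0000+0.5180)
  = 0.0038 + 0.0216 + 0.0762 + 0.1620 + 0.3036 = 0.5672
G = 1 − 0.5672 = 0.4328

0.433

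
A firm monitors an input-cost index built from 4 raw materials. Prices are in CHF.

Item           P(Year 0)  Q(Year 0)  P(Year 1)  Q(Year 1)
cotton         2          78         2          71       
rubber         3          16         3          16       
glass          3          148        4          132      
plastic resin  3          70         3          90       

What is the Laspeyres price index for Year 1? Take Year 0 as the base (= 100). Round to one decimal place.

117.2

Laspeyres price index uses base-period quantities as weights.
ΣP(Year 1)·Q(Year 0) = 2×78 + 3×16 + 4×148 + 3×70 = 156 + 48 + 592 + 210 = 1006
ΣP(Year 0)·Q(Year 0) = 2×78 + 3×16 + 3×148 + 3×70 = 156 + 48 + 444 + 210 = 858
Index = 1006 / 858 × 100 = 117.2494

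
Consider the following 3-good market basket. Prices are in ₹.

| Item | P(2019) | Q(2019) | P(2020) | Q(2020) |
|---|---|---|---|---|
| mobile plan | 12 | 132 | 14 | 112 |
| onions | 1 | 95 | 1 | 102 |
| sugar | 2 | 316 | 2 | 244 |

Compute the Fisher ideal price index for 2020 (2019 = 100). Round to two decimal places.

111.50

Laspeyres component (base-period weights):
ΣP(2020)Q(2019) = 14×132 + 1×95 + 2×316 = 1848 + 95 + 632 = 2575
ΣP(2019)Q(2019) = 12×132 + 1×95 + 2×316 = 1584 + 95 + 632 = 2311
L = 2575 / 2311 × 100 = 111.4236
Paasche component (current-period weights):
ΣP(2020)Q(2020) = 14×112 + 1×102 + 2×244 = 1568 + 102 + 488 = 2158
ΣP(2019)Q(2020) = 12×112 + 1×102 + 2×244 = 1344 + 102 + 488 = 1934
P = 2158 / 1934 × 100 = 111.5822
Fisher = √(L × P) = √(111.4236 × 111.5822) = 111.5029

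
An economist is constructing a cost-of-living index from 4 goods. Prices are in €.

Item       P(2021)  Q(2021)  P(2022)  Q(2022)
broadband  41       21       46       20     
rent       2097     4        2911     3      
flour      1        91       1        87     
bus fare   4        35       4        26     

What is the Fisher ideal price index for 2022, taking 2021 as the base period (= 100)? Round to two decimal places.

Laspeyres component (base-period weights):
ΣP(2022)Q(2021) = 46×21 + 2911×4 + 1×91 + 4×35 = 966 + 11644 + 91 + 140 = 12841
ΣP(2021)Q(2021) = 41×21 + 2097×4 + 1×91 + 4×35 = 861 + 8388 + 91 + 140 = 9480
L = 12841 / 9480 × 100 = 135.4536
Paasche component (current-period weights):
ΣP(2022)Q(2022) = 46×20 + 2911×3 + 1×87 + 4×26 = 920 + 8733 + 87 + 104 = 9844
ΣP(2021)Q(2022) = 41×20 + 2097×3 + 1×87 + 4×26 = 820 + 6291 + 87 + 104 = 7302
P = 9844 / 7302 × 100 = 134.8124
Fisher = √(L × P) = √(135.4536 × 134.8124) = 135.1326

135.13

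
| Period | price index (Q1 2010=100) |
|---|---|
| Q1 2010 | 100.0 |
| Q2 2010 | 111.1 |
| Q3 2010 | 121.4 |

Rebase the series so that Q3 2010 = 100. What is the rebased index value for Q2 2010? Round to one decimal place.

91.5

Rebased(Q2 2010) = 111.1 / 121.4 × 100 = 91.5157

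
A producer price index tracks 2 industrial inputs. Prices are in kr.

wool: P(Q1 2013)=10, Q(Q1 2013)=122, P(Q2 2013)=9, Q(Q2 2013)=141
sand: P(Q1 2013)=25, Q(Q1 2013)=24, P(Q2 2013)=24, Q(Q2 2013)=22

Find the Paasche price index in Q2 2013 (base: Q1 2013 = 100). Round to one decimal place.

91.7

Paasche price index uses current-period quantities as weights.
ΣP(Q2 2013)·Q(Q2 2013) = 9×141 + 24×22 = 1269 + 528 = 1797
ΣP(Q1 2013)·Q(Q2 2013) = 10×141 + 25×22 = 1410 + 550 = 1960
Index = 1797 / 1960 × 100 = 91.6837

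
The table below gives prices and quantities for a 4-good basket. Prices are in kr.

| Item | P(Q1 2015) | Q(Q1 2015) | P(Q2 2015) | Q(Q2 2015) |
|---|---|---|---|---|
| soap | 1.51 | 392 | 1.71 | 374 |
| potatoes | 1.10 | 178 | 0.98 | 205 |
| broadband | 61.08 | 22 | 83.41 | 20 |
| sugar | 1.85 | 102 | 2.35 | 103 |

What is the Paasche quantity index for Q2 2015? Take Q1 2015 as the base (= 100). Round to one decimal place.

94.2

Paasche quantity index uses current-period prices as weights.
ΣP(Q2 2015)·Q(Q2 2015) = 1.71×374 + 0.98×205 + 83.41×20 + 2.35×103 = 639.54 + 200.9 + 1668.2 + 242.05 = 2750.69
ΣP(Q2 2015)·Q(Q1 2015) = 1.71×392 + 0.98×178 + 83.41×22 + 2.35×102 = 670.32 + 174.44 + 1835.02 + 239.7 = 2919.48
Index = 2750.69 / 2919.48 × 100 = 94.2185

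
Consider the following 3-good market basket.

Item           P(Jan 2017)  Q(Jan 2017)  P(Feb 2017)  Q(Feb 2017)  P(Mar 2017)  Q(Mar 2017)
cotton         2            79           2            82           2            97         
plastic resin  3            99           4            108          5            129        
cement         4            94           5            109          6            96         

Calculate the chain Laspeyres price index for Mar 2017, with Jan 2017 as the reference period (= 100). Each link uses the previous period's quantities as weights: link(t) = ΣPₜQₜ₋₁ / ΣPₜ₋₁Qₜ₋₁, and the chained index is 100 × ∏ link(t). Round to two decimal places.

Link Jan 2017→Feb 2017:
ΣP(Feb 2017)Q(Jan 2017) = 2×79 + 4×99 + 5×94 = 158 + 396 + 470 = 1024
ΣP(Jan 2017)Q(Jan 2017) = 2×79 + 3×99 + 4×94 = 158 + 297 + 376 = 831
link = 1024/831 = 1.232250
Link Feb 2017→Mar 2017:
ΣP(Mar 2017)Q(Feb 2017) = 2×82 + 5×108 + 6×109 = 164 + 540 + 654 = 1358
ΣP(Feb 2017)Q(Feb 2017) = 2×82 + 4×108 + 5×109 = 164 + 432 + 545 = 1141
link = 1358/1141 = 1.190184
Chained index = 100 × 1.232250 × 1.190184 = 146.6605

146.66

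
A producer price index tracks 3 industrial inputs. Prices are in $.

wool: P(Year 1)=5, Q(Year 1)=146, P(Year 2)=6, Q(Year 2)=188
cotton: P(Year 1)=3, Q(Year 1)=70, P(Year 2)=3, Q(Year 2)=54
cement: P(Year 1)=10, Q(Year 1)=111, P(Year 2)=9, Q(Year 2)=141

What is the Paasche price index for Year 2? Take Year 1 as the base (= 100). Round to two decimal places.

101.87

Paasche price index uses current-period quantities as weights.
ΣP(Year 2)·Q(Year 2) = 6×188 + 3×54 + 9×141 = 1128 + 162 + 1269 = 2559
ΣP(Year 1)·Q(Year 2) = 5×188 + 3×54 + 10×141 = 940 + 162 + 1410 = 2512
Index = 2559 / 2512 × 100 = 101.8710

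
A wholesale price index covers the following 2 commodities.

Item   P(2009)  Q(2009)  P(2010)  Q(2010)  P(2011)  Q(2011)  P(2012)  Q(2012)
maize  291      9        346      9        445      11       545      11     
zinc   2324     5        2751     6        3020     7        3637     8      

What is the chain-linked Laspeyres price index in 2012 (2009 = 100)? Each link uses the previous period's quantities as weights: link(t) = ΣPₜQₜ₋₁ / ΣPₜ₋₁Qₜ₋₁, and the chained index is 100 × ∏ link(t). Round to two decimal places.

161.40

Link 2009→2010:
ΣP(2010)Q(2009) = 346×9 + 2751×5 = 3114 + 13755 = 16869
ΣP(2009)Q(2009) = 291×9 + 2324×5 = 2619 + 11620 = 14239
link = 16869/14239 = 1.184704
Link 2010→2011:
ΣP(2011)Q(2010) = 445×9 + 3020×6 = 4005 + 18120 = 22125
ΣP(2010)Q(2010) = 346×9 + 2751×6 = 3114 + 16506 = 19620
link = 22125/19620 = 1.127676
Link 2011→2012:
ΣP(2012)Q(2011) = 545×11 + 3637×7 = 5995 + 25459 = 31454
ΣP(2011)Q(2011) = 445×11 + 3020×7 = 4895 + 21140 = 26035
link = 31454/26035 = 1.208143
Chained index = 100 × 1.184704 × 1.127676 × 1.208143 = 161.4033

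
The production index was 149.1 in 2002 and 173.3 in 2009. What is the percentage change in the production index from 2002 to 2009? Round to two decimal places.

16.23%

Change = (173.3 − 149.1) / 149.1 × 100
       = 24.2 / 149.1 × 100 = 16.2307%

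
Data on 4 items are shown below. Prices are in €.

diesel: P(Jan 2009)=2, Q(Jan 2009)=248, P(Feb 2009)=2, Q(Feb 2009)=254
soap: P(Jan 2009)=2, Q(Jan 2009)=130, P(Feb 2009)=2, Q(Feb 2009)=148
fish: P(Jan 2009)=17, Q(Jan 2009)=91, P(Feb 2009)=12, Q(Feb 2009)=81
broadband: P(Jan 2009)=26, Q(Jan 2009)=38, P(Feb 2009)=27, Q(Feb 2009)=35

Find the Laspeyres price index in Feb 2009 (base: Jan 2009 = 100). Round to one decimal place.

87.3

Laspeyres price index uses base-period quantities as weights.
ΣP(Feb 2009)·Q(Jan 2009) = 2×248 + 2×130 + 12×91 + 27×38 = 496 + 260 + 1092 + 1026 = 2874
ΣP(Jan 2009)·Q(Jan 2009) = 2×248 + 2×130 + 17×91 + 26×38 = 496 + 260 + 1547 + 988 = 3291
Index = 2874 / 3291 × 100 = 87.3291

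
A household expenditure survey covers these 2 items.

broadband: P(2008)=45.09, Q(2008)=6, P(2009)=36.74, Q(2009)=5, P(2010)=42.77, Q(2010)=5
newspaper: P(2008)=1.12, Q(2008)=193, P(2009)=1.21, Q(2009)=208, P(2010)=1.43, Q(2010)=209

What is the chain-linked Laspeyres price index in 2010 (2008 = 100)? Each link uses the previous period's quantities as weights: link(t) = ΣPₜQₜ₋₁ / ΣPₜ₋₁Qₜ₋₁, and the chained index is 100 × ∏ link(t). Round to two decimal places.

Link 2008→2009:
ΣP(2009)Q(2008) = 36.74×6 + 1.21×193 = 220.44 + 233.53 = 453.97
ΣP(2008)Q(2008) = 45.09×6 + 1.12×193 = 270.54 + 216.16 = 486.7
link = 453.97/486.7 = 0.932751
Link 2009→2010:
ΣP(2010)Q(2009) = 42.77×5 + 1.43×208 = 213.85 + 297.44 = 511.29
ΣP(2009)Q(2009) = 36.74×5 + 1.21×208 = 183.7 + 251.68 = 435.38
link = 511.29/435.38 = 1.174353
Chained index = 100 × 0.932751 × 1.174353 = 109.5380

109.54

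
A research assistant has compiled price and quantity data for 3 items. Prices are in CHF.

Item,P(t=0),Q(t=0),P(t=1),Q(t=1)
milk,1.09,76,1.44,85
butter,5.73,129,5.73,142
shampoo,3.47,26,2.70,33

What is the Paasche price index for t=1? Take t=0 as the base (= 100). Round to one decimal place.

100.4

Paasche price index uses current-period quantities as weights.
ΣP(t=1)·Q(t=1) = 1.44×85 + 5.73×142 + 2.70×33 = 122.4 + 813.66 + 89.1 = 1025.16
ΣP(t=0)·Q(t=1) = 1.09×85 + 5.73×142 + 3.47×33 = 92.65 + 813.66 + 114.51 = 1020.82
Index = 1025.16 / 1020.82 × 100 = 100.4251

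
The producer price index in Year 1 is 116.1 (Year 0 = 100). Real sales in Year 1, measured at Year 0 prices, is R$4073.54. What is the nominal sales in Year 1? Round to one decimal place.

4729.4

Nominal = Real × (Index/100) = 4073.54 × (116.1/100)
        = 4073.54 × 1.161 = 4729.3799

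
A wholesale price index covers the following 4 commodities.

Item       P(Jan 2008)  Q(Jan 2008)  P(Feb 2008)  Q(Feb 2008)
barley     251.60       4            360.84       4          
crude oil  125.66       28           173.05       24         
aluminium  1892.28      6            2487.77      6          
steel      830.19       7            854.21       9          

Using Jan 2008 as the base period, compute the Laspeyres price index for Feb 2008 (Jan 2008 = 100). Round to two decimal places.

125.38

Laspeyres price index uses base-period quantities as weights.
ΣP(Feb 2008)·Q(Jan 2008) = 360.84×4 + 173.05×28 + 2487.77×6 + 854.21×7 = 1443.36 + 4845.4 + 14926.62 + 5979.47 = 27194.85
ΣP(Jan 2008)·Q(Jan 2008) = 251.60×4 + 125.66×28 + 1892.28×6 + 830.19×7 = 1006.4 + 3518.48 + 11353.68 + 5811.33 = 21689.89
Index = 27194.85 / 21689.89 × 100 = 125.3803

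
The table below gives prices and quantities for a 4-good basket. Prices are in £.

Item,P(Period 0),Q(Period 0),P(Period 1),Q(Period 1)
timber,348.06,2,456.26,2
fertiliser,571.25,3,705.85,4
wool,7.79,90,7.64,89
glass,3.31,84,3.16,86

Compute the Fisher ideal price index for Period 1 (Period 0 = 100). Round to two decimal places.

117.97

Laspeyres component (base-period weights):
ΣP(Period 1)Q(Period 0) = 456.26×2 + 705.85×3 + 7.64×90 + 3.16×84 = 912.52 + 2117.55 + 687.6 + 265.44 = 3983.11
ΣP(Period 0)Q(Period 0) = 348.06×2 + 571.25×3 + 7.79×90 + 3.31×84 = 696.12 + 1713.75 + 701.1 + 278.04 = 3389.01
L = 3983.11 / 3389.01 × 100 = 117.5302
Paasche component (current-period weights):
ΣP(Period 1)Q(Period 1) = 456.26×2 + 705.85×4 + 7.64×89 + 3.16×86 = 912.52 + 2823.4 + 679.96 + 271.76 = 4687.64
ΣP(Period 0)Q(Period 1) = 348.06×2 + 571.25×4 + 7.79×89 + 3.31×86 = 696.12 + 2285 + 693.31 + 284.66 = 3959.09
P = 4687.64 / 3959.09 × 100 = 118.4020
Fisher = √(L × P) = √(117.5302 × 118.4020) = 117.9653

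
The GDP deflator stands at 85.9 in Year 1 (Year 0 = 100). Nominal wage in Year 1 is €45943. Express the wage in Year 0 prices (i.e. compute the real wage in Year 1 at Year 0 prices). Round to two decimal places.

Real = Nominal ÷ (Index/100) = 45943 ÷ (85.9/100)
     = 45943 ÷ 0.859 = 53484.2841

53484.28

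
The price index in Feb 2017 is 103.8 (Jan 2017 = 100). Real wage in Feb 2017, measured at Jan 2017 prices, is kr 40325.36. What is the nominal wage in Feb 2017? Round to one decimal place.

Nominal = Real × (Index/100) = 40325.36 × (103.8/100)
        = 40325.36 × 1.038 = 41857.7237

41857.7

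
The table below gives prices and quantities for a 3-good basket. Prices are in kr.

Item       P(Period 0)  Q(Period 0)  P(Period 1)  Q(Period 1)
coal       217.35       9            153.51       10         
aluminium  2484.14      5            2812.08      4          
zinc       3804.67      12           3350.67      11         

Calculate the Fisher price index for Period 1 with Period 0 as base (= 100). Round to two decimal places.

Laspeyres component (base-period weights):
ΣP(Period 1)Q(Period 0) = 153.51×9 + 2812.08×5 + 3350.67×12 = 1381.59 + 14060.4 + 40208.04 = 55650.03
ΣP(Period 0)Q(Period 0) = 217.35×9 + 2484.14×5 + 3804.67×12 = 1956.15 + 12420.7 + 45656.04 = 60032.89
L = 55650.03 / 60032.89 × 100 = 92.6992
Paasche component (current-period weights):
ΣP(Period 1)Q(Period 1) = 153.51×10 + 2812.08×4 + 3350.67×11 = 1535.1 + 11248.32 + 36857.37 = 49640.79
ΣP(Period 0)Q(Period 1) = 217.35×10 + 2484.14×4 + 3804.67×11 = 2173.5 + 9936.56 + 41851.37 = 53961.43
P = 49640.79 / 53961.43 × 100 = 91.9931
Fisher = √(L × P) = √(92.6992 × 91.9931) = 92.3455

92.35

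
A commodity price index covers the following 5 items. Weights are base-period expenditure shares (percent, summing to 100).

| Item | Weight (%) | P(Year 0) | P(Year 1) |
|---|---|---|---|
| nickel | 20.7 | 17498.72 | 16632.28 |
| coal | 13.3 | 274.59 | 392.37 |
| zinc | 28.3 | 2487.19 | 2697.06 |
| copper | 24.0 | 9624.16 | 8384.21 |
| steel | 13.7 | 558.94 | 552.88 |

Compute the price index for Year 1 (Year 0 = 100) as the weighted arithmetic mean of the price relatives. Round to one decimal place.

nickel: 20.7 × (16632.28/17498.72) = 20.7 × 0.950486 = 19.6751
coal: 13.3 × (392.37/274.59) = 13.3 × 1.428930 = 19.0048
zinc: 28.3 × (2697.06/2487.19) = 28.3 × 1.084380 = 30.6880
copper: 24.0 × (8384.21/9624.16) = 24.0 × 0.871163 = 20.9079
steel: 13.7 × (552.88/558.94) = 13.7 × 0.989158 = 13.5515
Index = Σ wᵢ·(p₁ᵢ/p₀ᵢ) = 19.6751 + 19.0048 + 30.6880 + 20.9079 + 13.5515 = 103.8272

103.8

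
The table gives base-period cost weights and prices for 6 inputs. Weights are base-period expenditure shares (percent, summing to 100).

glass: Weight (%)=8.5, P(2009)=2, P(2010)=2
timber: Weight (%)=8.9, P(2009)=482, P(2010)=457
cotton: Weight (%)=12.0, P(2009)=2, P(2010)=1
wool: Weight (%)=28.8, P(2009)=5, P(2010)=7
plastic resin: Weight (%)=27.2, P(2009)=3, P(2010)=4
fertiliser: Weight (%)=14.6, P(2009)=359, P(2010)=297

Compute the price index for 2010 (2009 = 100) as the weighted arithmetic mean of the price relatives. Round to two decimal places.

glass: 8.5 × (2/2) = 8.5 × 1.000000 = 8.5000
timber: 8.9 × (457/482) = 8.9 × 0.948133 = 8.4384
cotton: 12.0 × (1/2) = 12.0 × 0.500000 = 6.0000
wool: 28.8 × (7/5) = 28.8 × 1.400000 = 40.3200
plastic resin: 27.2 × (4/3) = 27.2 × 1.333333 = 36.2667
fertiliser: 14.6 × (297/359) = 14.6 × 0.827298 = 12.0786
Index = Σ wᵢ·(p₁ᵢ/p₀ᵢ) = 8.5000 + 8.4384 + 6.0000 + 40.3200 + 36.2667 + 12.0786 = 111.6036

111.60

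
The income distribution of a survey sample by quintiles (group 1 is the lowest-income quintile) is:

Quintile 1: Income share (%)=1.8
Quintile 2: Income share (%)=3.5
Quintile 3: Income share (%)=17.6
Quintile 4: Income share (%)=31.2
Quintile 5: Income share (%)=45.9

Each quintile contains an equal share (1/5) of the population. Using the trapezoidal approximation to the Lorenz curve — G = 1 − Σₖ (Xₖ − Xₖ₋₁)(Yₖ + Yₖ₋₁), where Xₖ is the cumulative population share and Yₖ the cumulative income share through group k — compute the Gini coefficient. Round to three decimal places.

0.464

Cumulative income shares Yₖ: 0.0180, 0.0530, 0.2290, 0.5410, 1.0000
Σ (Xₖ−Xₖ₋₁)(Yₖ+Yₖ₋₁) = (1/5)(0.0180+0.0000) + (1/5)(0.0530+0.0180) + (1/5)(0.2290+0.0530) + (1/5)(0.5410+0.2290) + (1/5)(1.0000+0.5410)
  = 0.0036 + 0.0142 + 0.0564 + 0.1540 + 0.3082 = 0.5364
G = 1 − 0.5364 = 0.4636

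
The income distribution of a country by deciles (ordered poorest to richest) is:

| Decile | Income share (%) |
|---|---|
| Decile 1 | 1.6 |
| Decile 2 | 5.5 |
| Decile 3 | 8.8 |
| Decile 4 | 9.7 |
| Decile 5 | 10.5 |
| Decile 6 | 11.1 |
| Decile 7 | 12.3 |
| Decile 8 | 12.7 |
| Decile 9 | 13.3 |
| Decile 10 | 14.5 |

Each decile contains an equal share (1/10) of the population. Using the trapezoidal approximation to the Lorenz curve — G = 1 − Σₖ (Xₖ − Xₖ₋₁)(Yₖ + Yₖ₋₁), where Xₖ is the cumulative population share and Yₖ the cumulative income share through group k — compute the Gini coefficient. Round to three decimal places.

0.199

Cumulative income shares Yₖ: 0.0160, 0.0710, 0.1590, 0.2560, 0.3610, 0.4720, 0.5950, 0.7220, 0.8550, 1.0000
Σ (Xₖ−Xₖ₋₁)(Yₖ+Yₖ₋₁) = (1/10)(0.0160+0.0000) + (1/10)(0.0710+0.0160) + (1/10)(0.1590+0.0710) + (1/10)(0.2560+0.1590) + (1/10)(0.3610+0.2560) + (1/10)(0.4720+0.3610) + (1/10)(0.5950+0.4720) + (1/10)(0.7220+0.5950) + (1/10)(0.8550+0.7220) + (1/10)(1.0000+0.8550)
  = 0.0016 + 0.0087 + 0.0230 + 0.0415 + 0.0617 + 0.0833 + 0.1067 + 0.1317 + 0.1577 + 0.1855 = 0.8014
G = 1 − 0.8014 = 0.1986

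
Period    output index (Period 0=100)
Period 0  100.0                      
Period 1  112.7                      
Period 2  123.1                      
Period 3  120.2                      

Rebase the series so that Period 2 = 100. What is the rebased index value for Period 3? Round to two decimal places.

Rebased(Period 3) = 120.2 / 123.1 × 100 = 97.6442

97.64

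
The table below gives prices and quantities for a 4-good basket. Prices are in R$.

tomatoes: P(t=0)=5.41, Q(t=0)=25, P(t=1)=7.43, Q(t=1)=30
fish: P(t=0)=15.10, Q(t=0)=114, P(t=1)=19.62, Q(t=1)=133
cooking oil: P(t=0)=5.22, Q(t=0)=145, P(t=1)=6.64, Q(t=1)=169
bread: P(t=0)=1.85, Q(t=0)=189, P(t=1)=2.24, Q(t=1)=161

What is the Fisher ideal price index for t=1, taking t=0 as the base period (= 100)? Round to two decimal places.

128.66

Laspeyres component (base-period weights):
ΣP(t=1)Q(t=0) = 7.43×25 + 19.62×114 + 6.64×145 + 2.24×189 = 185.75 + 2236.68 + 962.8 + 423.36 = 3808.59
ΣP(t=0)Q(t=0) = 5.41×25 + 15.10×114 + 5.22×145 + 1.85×189 = 135.25 + 1721.4 + 756.9 + 349.65 = 2963.2
L = 3808.59 / 2963.2 × 100 = 128.5296
Paasche component (current-period weights):
ΣP(t=1)Q(t=1) = 7.43×30 + 19.62×133 + 6.64×169 + 2.24×161 = 222.9 + 2609.46 + 1122.16 + 360.64 = 4315.16
ΣP(t=0)Q(t=1) = 5.41×30 + 15.10×133 + 5.22×169 + 1.85×161 = 162.3 + 2008.3 + 882.18 + 297.85 = 3350.63
P = 4315.16 / 3350.63 × 100 = 128.7865
Fisher = √(L × P) = √(128.5296 × 128.7865) = 128.6580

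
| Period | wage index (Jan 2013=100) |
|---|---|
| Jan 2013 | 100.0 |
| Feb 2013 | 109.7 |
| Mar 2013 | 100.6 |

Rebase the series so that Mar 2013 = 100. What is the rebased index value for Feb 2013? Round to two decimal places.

Rebased(Feb 2013) = 109.7 / 100.6 × 100 = 109.0457

109.05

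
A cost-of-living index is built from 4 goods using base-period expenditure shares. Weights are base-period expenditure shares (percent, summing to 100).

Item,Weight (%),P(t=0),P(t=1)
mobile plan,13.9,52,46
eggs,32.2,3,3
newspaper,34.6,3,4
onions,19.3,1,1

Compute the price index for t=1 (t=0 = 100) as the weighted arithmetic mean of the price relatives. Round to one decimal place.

109.9

mobile plan: 13.9 × (46/52) = 13.9 × 0.884615 = 12.2962
eggs: 32.2 × (3/3) = 32.2 × 1.000000 = 32.2000
newspaper: 34.6 × (4/3) = 34.6 × 1.333333 = 46.1333
onions: 19.3 × (1/1) = 19.3 × 1.000000 = 19.3000
Index = Σ wᵢ·(p₁ᵢ/p₀ᵢ) = 12.2962 + 32.2000 + 46.1333 + 19.3000 = 109.9295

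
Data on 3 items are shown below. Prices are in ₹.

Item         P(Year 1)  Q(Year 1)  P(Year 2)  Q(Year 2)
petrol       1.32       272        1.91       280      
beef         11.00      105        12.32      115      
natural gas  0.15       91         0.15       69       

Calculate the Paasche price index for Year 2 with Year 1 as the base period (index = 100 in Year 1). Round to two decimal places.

Paasche price index uses current-period quantities as weights.
ΣP(Year 2)·Q(Year 2) = 1.91×280 + 12.32×115 + 0.15×69 = 534.8 + 1416.8 + 10.35 = 1961.95
ΣP(Year 1)·Q(Year 2) = 1.32×280 + 11.00×115 + 0.15×69 = 369.6 + 1265 + 10.35 = 1644.95
Index = 1961.95 / 1644.95 × 100 = 119.2711

119.27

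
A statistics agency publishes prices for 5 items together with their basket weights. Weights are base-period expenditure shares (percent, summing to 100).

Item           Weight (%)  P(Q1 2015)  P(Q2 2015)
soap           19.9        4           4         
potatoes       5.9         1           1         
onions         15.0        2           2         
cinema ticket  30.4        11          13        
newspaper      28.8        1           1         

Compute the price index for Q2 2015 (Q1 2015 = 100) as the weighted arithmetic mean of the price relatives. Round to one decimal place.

105.5

soap: 19.9 × (4/4) = 19.9 × 1.000000 = 19.9000
potatoes: 5.9 × (1/1) = 5.9 × 1.000000 = 5.9000
onions: 15.0 × (2/2) = 15.0 × 1.000000 = 15.0000
cinema ticket: 30.4 × (13/11) = 30.4 × 1.181818 = 35.9273
newspaper: 28.8 × (1/1) = 28.8 × 1.000000 = 28.8000
Index = Σ wᵢ·(p₁ᵢ/p₀ᵢ) = 19.9000 + 5.9000 + 15.0000 + 35.9273 + 28.8000 = 105.5273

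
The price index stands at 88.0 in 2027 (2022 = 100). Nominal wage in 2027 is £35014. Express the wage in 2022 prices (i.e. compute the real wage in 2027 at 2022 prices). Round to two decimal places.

39788.64

Real = Nominal ÷ (Index/100) = 35014 ÷ (88.0/100)
     = 35014 ÷ 0.880 = 39788.6364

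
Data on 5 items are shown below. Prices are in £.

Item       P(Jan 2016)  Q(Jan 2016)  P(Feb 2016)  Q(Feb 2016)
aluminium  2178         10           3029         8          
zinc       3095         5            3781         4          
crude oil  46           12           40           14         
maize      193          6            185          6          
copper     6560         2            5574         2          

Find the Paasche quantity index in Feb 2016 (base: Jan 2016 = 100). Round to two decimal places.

Paasche quantity index uses current-period prices as weights.
ΣP(Feb 2016)·Q(Feb 2016) = 3029×8 + 3781×4 + 40×14 + 185×6 + 5574×2 = 24232 + 15124 + 560 + 1110 + 11148 = 52174
ΣP(Feb 2016)·Q(Jan 2016) = 3029×10 + 3781×5 + 40×12 + 185×6 + 5574×2 = 30290 + 18905 + 480 + 1110 + 11148 = 61933
Index = 52174 / 61933 × 100 = 84.2426

84.24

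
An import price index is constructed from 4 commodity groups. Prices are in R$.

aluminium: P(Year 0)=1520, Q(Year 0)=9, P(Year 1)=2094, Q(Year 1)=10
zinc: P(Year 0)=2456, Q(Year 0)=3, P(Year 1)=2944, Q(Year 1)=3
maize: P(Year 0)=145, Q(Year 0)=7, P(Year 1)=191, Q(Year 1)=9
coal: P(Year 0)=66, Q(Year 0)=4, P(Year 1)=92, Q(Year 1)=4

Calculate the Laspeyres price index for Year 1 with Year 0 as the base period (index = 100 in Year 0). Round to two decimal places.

131.60

Laspeyres price index uses base-period quantities as weights.
ΣP(Year 1)·Q(Year 0) = 2094×9 + 2944×3 + 191×7 + 92×4 = 18846 + 8832 + 1337 + 368 = 29383
ΣP(Year 0)·Q(Year 0) = 1520×9 + 2456×3 + 145×7 + 66×4 = 13680 + 7368 + 1015 + 264 = 22327
Index = 29383 / 22327 × 100 = 131.6030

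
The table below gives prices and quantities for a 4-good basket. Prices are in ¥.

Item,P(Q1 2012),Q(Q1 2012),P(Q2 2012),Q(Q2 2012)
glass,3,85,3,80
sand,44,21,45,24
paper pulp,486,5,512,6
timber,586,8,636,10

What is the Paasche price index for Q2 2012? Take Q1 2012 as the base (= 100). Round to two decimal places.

106.75

Paasche price index uses current-period quantities as weights.
ΣP(Q2 2012)·Q(Q2 2012) = 3×80 + 45×24 + 512×6 + 636×10 = 240 + 1080 + 3072 + 6360 = 10752
ΣP(Q1 2012)·Q(Q2 2012) = 3×80 + 44×24 + 486×6 + 586×10 = 240 + 1056 + 2916 + 5860 = 10072
Index = 10752 / 10072 × 100 = 106.7514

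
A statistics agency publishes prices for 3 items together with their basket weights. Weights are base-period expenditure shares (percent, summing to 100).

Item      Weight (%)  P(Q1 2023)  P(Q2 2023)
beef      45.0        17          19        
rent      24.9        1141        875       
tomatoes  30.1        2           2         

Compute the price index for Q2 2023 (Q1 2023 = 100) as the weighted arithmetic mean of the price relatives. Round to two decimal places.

beef: 45.0 × (19/17) = 45.0 × 1.117647 = 50.2941
rent: 24.9 × (875/1141) = 24.9 × 0.766871 = 19.0951
tomatoes: 30.1 × (2/2) = 30.1 × 1.000000 = 30.1000
Index = Σ wᵢ·(p₁ᵢ/p₀ᵢ) = 50.2941 + 19.0951 + 30.1000 = 99.4892

99.49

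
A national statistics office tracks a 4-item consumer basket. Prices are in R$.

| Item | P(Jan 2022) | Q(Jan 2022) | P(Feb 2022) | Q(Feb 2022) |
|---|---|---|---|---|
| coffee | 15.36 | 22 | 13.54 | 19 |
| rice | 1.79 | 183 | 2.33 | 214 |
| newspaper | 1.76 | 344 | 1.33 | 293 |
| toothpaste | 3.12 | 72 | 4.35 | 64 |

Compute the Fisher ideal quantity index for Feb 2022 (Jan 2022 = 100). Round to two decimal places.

Laspeyres component (base-period weights):
ΣP(Jan 2022)Q(Feb 2022) = 15.36×19 + 1.79×214 + 1.76×293 + 3.12×64 = 291.84 + 383.06 + 515.68 + 199.68 = 1390.26
ΣP(Jan 2022)Q(Jan 2022) = 15.36×22 + 1.79×183 + 1.76×344 + 3.12×72 = 337.92 + 327.57 + 605.44 + 224.64 = 1495.57
L = 1390.26 / 1495.57 × 100 = 92.9585
Paasche component (current-period weights):
ΣP(Feb 2022)Q(Feb 2022) = 13.54×19 + 2.33×214 + 1.33×293 + 4.35×64 = 257.26 + 498.62 + 389.69 + 278.4 = 1423.97
ΣP(Feb 2022)Q(Jan 2022) = 13.54×22 + 2.33×183 + 1.33×344 + 4.35×72 = 297.88 + 426.39 + 457.52 + 313.2 = 1494.99
P = 1423.97 / 1494.99 × 100 = 95.2495
Fisher = √(L × P) = √(92.9585 × 95.2495) = 94.0970

94.10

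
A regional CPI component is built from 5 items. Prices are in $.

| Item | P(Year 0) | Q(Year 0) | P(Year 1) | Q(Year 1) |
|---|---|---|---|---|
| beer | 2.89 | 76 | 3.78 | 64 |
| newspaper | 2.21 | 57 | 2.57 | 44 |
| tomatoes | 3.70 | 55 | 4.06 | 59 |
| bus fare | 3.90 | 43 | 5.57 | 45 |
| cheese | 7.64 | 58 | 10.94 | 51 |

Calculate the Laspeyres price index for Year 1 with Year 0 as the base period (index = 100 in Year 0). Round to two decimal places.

Laspeyres price index uses base-period quantities as weights.
ΣP(Year 1)·Q(Year 0) = 3.78×76 + 2.57×57 + 4.06×55 + 5.57×43 + 10.94×58 = 287.28 + 146.49 + 223.3 + 239.51 + 634.52 = 1531.1
ΣP(Year 0)·Q(Year 0) = 2.89×76 + 2.21×57 + 3.70×55 + 3.90×43 + 7.64×58 = 219.64 + 125.97 + 203.5 + 167.7 + 443.12 = 1159.93
Index = 1531.1 / 1159.93 × 100 = 131.9993

132.00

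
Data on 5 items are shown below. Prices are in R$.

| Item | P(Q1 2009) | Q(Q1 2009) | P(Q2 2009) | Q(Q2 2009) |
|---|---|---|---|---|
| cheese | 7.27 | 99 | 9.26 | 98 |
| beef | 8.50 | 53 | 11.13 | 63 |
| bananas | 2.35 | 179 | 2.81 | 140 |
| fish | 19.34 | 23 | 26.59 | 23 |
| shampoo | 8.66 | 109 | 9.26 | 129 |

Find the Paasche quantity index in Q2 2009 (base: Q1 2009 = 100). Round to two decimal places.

104.89

Paasche quantity index uses current-period prices as weights.
ΣP(Q2 2009)·Q(Q2 2009) = 9.26×98 + 11.13×63 + 2.81×140 + 26.59×23 + 9.26×129 = 907.48 + 701.19 + 393.4 + 611.57 + 1194.54 = 3808.18
ΣP(Q2 2009)·Q(Q1 2009) = 9.26×99 + 11.13×53 + 2.81×179 + 26.59×23 + 9.26×109 = 916.74 + 589.89 + 502.99 + 611.57 + 1009.34 = 3630.53
Index = 3808.18 / 3630.53 × 100 = 104.8932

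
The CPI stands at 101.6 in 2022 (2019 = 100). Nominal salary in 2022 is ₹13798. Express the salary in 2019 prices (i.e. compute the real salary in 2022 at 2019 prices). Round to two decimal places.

13580.71

Real = Nominal ÷ (Index/100) = 13798 ÷ (101.6/100)
     = 13798 ÷ 1.016 = 13580.7087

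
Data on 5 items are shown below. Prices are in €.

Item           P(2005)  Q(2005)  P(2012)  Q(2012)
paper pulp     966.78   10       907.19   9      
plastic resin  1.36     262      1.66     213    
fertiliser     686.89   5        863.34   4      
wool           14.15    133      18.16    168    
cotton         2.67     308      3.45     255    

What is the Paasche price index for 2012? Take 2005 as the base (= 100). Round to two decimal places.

107.47

Paasche price index uses current-period quantities as weights.
ΣP(2012)·Q(2012) = 907.19×9 + 1.66×213 + 863.34×4 + 18.16×168 + 3.45×255 = 8164.71 + 353.58 + 3453.36 + 3050.88 + 879.75 = 15902.28
ΣP(2005)·Q(2012) = 966.78×9 + 1.36×213 + 686.89×4 + 14.15×168 + 2.67×255 = 8701.02 + 289.68 + 2747.56 + 2377.2 + 680.85 = 14796.31
Index = 15902.28 / 14796.31 × 100 = 107.4746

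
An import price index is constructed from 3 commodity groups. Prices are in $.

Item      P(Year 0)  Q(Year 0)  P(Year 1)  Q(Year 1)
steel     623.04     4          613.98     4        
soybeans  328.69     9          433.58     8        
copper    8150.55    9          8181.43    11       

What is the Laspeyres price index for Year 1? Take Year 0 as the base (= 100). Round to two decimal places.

Laspeyres price index uses base-period quantities as weights.
ΣP(Year 1)·Q(Year 0) = 613.98×4 + 433.58×9 + 8181.43×9 = 2455.92 + 3902.22 + 73632.87 = 79991.01
ΣP(Year 0)·Q(Year 0) = 623.04×4 + 328.69×9 + 8150.55×9 = 2492.16 + 2958.21 + 73354.95 = 78805.32
Index = 79991.01 / 78805.32 × 100 = 101.5046

101.50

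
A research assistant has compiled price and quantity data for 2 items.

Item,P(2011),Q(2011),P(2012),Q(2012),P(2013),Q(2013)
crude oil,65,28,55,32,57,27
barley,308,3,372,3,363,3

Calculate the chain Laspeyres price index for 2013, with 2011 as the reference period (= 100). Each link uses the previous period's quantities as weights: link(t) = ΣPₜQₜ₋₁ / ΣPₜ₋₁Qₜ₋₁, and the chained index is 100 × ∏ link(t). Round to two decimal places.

Link 2011→2012:
ΣP(2012)Q(2011) = 55×28 + 372×3 = 1540 + 1116 = 2656
ΣP(2011)Q(2011) = 65×28 + 308×3 = 1820 + 924 = 2744
link = 2656/2744 = 0.967930
Link 2012→2013:
ΣP(2013)Q(2012) = 57×32 + 363×3 = 1824 + 1089 = 2913
ΣP(2012)Q(2012) = 55×32 + 372×3 = 1760 + 1116 = 2876
link = 2913/2876 = 1.012865
Chained index = 100 × 0.967930 × 1.012865 = 98.0383

98.04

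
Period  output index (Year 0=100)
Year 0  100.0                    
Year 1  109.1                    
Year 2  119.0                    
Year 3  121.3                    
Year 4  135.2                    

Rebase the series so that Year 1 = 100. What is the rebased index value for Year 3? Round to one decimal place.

Rebased(Year 3) = 121.3 / 109.1 × 100 = 111.1824

111.2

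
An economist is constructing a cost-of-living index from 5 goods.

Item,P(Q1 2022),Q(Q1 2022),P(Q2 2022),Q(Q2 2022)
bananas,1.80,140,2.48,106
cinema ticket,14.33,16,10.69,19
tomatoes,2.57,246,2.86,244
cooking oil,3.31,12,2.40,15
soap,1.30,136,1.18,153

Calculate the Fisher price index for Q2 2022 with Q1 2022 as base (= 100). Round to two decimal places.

Laspeyres component (base-period weights):
ΣP(Q2 2022)Q(Q1 2022) = 2.48×140 + 10.69×16 + 2.86×246 + 2.40×12 + 1.18×136 = 347.2 + 171.04 + 703.56 + 28.8 + 160.48 = 1411.08
ΣP(Q1 2022)Q(Q1 2022) = 1.80×140 + 14.33×16 + 2.57×246 + 3.31×12 + 1.30×136 = 252 + 229.28 + 632.22 + 39.72 + 176.8 = 1330.02
L = 1411.08 / 1330.02 × 100 = 106.0946
Paasche component (current-period weights):
ΣP(Q2 2022)Q(Q2 2022) = 2.48×106 + 10.69×19 + 2.86×244 + 2.40×15 + 1.18×153 = 262.88 + 203.11 + 697.84 + 36 + 180.54 = 1380.37
ΣP(Q1 2022)Q(Q2 2022) = 1.80×106 + 14.33×19 + 2.57×244 + 3.31×15 + 1.30×153 = 190.8 + 272.27 + 627.08 + 49.65 + 198.9 = 1338.7
P = 1380.37 / 1338.7 × 100 = 103.1127
Fisher = √(L × P) = √(106.0946 × 103.1127) = 104.5931

104.59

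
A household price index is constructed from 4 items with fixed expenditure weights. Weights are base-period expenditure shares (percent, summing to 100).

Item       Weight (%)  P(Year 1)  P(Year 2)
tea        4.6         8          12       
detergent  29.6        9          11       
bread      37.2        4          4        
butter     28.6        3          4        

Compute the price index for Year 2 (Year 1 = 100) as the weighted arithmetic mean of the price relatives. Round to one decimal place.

118.4

tea: 4.6 × (12/8) = 4.6 × 1.500000 = 6.9000
detergent: 29.6 × (11/9) = 29.6 × 1.222222 = 36.1778
bread: 37.2 × (4/4) = 37.2 × 1.000000 = 37.2000
butter: 28.6 × (4/3) = 28.6 × 1.333333 = 38.1333
Index = Σ wᵢ·(p₁ᵢ/p₀ᵢ) = 6.9000 + 36.1778 + 37.2000 + 38.1333 = 118.4111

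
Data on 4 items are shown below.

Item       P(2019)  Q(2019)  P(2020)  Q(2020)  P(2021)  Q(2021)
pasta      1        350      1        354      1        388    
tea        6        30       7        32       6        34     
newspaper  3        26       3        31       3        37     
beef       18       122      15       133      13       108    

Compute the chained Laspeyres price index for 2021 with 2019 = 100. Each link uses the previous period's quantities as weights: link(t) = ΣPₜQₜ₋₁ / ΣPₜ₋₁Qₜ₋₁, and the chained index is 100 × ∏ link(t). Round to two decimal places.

Link 2019→2020:
ΣP(2020)Q(2019) = 1×350 + 7×30 + 3×26 + 15×122 = 350 + 210 + 78 + 1830 = 2468
ΣP(2019)Q(2019) = 1×350 + 6×30 + 3×26 + 18×122 = 350 + 180 + 78 + 2196 = 2804
link = 2468/2804 = 0.880171
Link 2020→2021:
ΣP(2021)Q(2020) = 1×354 + 6×32 + 3×31 + 13×133 = 354 + 192 + 93 + 1729 = 2368
ΣP(2020)Q(2020) = 1×354 + 7×32 + 3×31 + 15×133 = 354 + 224 + 93 + 1995 = 2666
link = 2368/2666 = 0.888222
Chained index = 100 × 0.880171 × 0.888222 = 78.1787

78.18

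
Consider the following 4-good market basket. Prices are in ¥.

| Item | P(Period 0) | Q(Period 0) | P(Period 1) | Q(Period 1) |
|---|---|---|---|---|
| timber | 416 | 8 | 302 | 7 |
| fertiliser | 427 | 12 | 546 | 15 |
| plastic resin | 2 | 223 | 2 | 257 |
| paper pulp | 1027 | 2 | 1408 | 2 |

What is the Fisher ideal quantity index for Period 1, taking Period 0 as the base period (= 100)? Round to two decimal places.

Laspeyres component (base-period weights):
ΣP(Period 0)Q(Period 1) = 416×7 + 427×15 + 2×257 + 1027×2 = 2912 + 6405 + 514 + 2054 = 11885
ΣP(Period 0)Q(Period 0) = 416×8 + 427×12 + 2×223 + 1027×2 = 3328 + 5124 + 446 + 2054 = 10952
L = 11885 / 10952 × 100 = 108.5190
Paasche component (current-period weights):
ΣP(Period 1)Q(Period 1) = 302×7 + 546×15 + 2×257 + 1408×2 = 2114 + 8190 + 514 + 2816 = 13634
ΣP(Period 1)Q(Period 0) = 302×8 + 546×12 + 2×223 + 1408×2 = 2416 + 6552 + 446 + 2816 = 12230
P = 13634 / 12230 × 100 = 111.4800
Fisher = √(L × P) = √(108.5190 × 111.4800) = 109.9895

109.99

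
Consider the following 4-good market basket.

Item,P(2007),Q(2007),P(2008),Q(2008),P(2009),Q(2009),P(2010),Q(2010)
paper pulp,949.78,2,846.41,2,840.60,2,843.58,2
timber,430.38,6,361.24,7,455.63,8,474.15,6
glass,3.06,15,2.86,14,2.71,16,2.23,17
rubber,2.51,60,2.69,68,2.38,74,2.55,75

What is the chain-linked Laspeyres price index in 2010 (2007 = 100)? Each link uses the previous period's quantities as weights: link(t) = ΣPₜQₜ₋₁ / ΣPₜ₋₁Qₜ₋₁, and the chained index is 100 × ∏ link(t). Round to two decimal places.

101.96

Link 2007→2008:
ΣP(2008)Q(2007) = 846.41×2 + 361.24×6 + 2.86×15 + 2.69×60 = 1692.82 + 2167.44 + 42.9 + 161.4 = 4064.56
ΣP(2007)Q(2007) = 949.78×2 + 430.38×6 + 3.06×15 + 2.51×60 = 1899.56 + 2582.28 + 45.9 + 150.6 = 4678.34
link = 4064.56/4678.34 = 0.868804
Link 2008→2009:
ΣP(2009)Q(2008) = 840.60×2 + 455.63×7 + 2.71×14 + 2.38×68 = 1681.2 + 3189.41 + 37.94 + 161.84 = 5070.39
ΣP(2008)Q(2008) = 846.41×2 + 361.24×7 + 2.86×14 + 2.69×68 = 1692.82 + 2528.68 + 40.04 + 182.92 = 4444.46
link = 5070.39/4444.46 = 1.140834
Link 2009→2010:
ΣP(2010)Q(2009) = 843.58×2 + 474.15×8 + 2.23×16 + 2.55×74 = 1687.16 + 3793.2 + 35.68 + 188.7 = 5704.74
ΣP(2009)Q(2009) = 840.60×2 + 455.63×8 + 2.71×16 + 2.38×74 = 1681.2 + 3645.04 + 43.36 + 176.12 = 5545.72
link = 5704.74/5545.72 = 1.028674
Chained index = 100 × 0.868804 × 1.140834 × 1.028674 = 101.9582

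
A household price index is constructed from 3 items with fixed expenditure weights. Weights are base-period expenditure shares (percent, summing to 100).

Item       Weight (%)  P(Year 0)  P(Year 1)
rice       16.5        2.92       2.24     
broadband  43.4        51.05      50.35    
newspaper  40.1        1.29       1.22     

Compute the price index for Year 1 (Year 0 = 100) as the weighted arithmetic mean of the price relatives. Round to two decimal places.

93.39

rice: 16.5 × (2.24/2.92) = 16.5 × 0.767123 = 12.6575
broadband: 43.4 × (50.35/51.05) = 43.4 × 0.986288 = 42.8049
newspaper: 40.1 × (1.22/1.29) = 40.1 × 0.945736 = 37.9240
Index = Σ wᵢ·(p₁ᵢ/p₀ᵢ) = 12.6575 + 42.8049 + 37.9240 = 93.3865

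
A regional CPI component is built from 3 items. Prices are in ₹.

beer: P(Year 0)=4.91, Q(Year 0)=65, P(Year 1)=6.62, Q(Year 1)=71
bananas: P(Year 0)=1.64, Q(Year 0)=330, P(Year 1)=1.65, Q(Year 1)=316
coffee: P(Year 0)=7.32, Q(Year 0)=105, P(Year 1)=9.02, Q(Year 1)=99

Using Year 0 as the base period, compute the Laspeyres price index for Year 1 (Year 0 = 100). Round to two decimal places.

Laspeyres price index uses base-period quantities as weights.
ΣP(Year 1)·Q(Year 0) = 6.62×65 + 1.65×330 + 9.02×105 = 430.3 + 544.5 + 947.1 = 1921.9
ΣP(Year 0)·Q(Year 0) = 4.91×65 + 1.64×330 + 7.32×105 = 319.15 + 541.2 + 768.6 = 1628.95
Index = 1921.9 / 1628.95 × 100 = 117.9840

117.98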